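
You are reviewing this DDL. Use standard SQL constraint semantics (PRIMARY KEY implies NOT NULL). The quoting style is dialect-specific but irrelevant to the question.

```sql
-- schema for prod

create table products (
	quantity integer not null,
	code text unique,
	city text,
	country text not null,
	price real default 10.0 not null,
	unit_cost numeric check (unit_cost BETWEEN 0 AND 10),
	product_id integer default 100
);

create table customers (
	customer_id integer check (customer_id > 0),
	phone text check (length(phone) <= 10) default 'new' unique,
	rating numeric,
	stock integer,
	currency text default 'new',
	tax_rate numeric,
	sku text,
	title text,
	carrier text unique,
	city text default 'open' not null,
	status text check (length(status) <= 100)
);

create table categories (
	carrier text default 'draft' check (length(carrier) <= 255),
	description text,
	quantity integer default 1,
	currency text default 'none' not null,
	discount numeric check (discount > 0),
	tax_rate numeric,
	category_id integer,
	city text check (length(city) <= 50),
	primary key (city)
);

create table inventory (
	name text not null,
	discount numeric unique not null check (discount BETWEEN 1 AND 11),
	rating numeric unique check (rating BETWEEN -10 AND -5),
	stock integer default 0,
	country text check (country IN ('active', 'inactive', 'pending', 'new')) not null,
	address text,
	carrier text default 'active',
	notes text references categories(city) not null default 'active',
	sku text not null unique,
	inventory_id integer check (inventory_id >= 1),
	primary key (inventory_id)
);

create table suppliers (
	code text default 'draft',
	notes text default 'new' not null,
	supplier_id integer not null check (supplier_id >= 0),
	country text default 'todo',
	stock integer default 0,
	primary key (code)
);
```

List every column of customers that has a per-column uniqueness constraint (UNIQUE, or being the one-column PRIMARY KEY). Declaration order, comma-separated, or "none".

phone, carrier

- customer_id: no UNIQUE or single-column PK constraint.
- phone: declared UNIQUE → unique.
- rating: no UNIQUE or single-column PK constraint.
- stock: no UNIQUE or single-column PK constraint.
- currency: no UNIQUE or single-column PK constraint.
- tax_rate: no UNIQUE or single-column PK constraint.
- sku: no UNIQUE or single-column PK constraint.
- title: no UNIQUE or single-column PK constraint.
- carrier: declared UNIQUE → unique.
- city: no UNIQUE or single-column PK constraint.
- status: no UNIQUE or single-column PK constraint.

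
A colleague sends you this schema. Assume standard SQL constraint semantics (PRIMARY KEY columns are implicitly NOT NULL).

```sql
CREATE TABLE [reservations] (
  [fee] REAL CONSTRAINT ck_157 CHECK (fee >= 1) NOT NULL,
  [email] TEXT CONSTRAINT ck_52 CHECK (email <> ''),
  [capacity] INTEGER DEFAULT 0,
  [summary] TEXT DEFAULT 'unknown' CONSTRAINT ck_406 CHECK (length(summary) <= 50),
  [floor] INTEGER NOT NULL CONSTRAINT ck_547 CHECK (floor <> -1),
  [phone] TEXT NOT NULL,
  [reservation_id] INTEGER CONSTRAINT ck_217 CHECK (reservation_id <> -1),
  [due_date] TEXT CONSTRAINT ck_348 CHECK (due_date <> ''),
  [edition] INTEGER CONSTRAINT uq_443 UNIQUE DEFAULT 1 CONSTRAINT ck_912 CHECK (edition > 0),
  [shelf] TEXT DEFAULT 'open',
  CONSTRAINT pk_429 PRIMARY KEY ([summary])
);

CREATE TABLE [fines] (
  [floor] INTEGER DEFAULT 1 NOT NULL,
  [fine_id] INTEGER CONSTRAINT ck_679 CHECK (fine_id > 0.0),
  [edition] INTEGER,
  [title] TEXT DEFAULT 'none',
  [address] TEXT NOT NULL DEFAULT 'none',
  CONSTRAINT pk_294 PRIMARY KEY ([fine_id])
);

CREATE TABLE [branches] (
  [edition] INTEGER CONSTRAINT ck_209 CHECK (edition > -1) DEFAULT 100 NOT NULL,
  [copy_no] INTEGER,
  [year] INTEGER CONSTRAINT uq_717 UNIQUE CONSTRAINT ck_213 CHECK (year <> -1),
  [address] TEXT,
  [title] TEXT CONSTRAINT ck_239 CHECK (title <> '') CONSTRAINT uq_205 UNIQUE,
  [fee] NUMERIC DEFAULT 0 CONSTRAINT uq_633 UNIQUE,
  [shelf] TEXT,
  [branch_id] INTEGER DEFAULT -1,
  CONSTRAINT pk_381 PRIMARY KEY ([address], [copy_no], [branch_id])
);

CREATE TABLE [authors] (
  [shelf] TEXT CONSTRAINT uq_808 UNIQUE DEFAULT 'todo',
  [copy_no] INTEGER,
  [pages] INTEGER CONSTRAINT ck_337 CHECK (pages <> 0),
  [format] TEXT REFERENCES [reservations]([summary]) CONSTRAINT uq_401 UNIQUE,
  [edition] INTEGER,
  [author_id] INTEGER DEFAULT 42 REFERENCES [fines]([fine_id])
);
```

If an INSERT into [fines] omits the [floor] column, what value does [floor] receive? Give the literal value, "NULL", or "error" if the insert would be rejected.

1

floor has an explicit DEFAULT 1.
When the column is omitted from an INSERT, that default is used.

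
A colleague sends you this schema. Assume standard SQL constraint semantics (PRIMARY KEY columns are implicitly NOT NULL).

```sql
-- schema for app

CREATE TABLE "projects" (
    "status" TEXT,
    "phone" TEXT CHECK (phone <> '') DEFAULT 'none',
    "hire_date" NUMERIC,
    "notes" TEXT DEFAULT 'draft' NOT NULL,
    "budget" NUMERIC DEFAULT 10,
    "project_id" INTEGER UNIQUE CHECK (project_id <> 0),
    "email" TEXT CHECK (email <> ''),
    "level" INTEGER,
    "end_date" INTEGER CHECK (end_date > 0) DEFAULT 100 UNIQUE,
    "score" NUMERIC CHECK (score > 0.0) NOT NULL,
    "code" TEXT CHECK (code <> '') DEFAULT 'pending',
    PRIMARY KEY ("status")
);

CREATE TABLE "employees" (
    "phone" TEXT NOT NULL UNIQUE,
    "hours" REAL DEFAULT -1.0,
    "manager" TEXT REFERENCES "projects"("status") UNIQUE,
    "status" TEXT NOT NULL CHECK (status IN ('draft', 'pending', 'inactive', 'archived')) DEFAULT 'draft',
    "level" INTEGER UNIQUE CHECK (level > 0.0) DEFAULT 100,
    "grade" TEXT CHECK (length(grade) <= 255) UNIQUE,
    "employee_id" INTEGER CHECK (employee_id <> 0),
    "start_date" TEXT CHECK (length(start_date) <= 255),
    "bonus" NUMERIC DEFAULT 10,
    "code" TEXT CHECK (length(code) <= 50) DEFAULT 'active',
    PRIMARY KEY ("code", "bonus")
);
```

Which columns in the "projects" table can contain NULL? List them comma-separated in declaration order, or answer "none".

- status: part of the PRIMARY KEY, which implies NOT NULL → not nullable.
- phone: CHECK does not forbid NULL (a CHECK constraint passes when its expression is NULL) → nullable.
- hire_date: no NOT NULL constraint applies → nullable.
- notes: declared NOT NULL → not nullable.
- budget: DEFAULT only fills an omitted column; an explicit NULL is still allowed → nullable.
- project_id: CHECK does not forbid NULL (a CHECK constraint passes when its expression is NULL) → nullable.
- email: CHECK does not forbid NULL (a CHECK constraint passes when its expression is NULL) → nullable.
- level: no NOT NULL constraint applies → nullable.
- end_date: CHECK does not forbid NULL (a CHECK constraint passes when its expression is NULL) → nullable.
- score: declared NOT NULL → not nullable.
- code: CHECK does not forbid NULL (a CHECK constraint passes when its expression is NULL) → nullable.

phone, hire_date, budget, project_id, email, level, end_date, code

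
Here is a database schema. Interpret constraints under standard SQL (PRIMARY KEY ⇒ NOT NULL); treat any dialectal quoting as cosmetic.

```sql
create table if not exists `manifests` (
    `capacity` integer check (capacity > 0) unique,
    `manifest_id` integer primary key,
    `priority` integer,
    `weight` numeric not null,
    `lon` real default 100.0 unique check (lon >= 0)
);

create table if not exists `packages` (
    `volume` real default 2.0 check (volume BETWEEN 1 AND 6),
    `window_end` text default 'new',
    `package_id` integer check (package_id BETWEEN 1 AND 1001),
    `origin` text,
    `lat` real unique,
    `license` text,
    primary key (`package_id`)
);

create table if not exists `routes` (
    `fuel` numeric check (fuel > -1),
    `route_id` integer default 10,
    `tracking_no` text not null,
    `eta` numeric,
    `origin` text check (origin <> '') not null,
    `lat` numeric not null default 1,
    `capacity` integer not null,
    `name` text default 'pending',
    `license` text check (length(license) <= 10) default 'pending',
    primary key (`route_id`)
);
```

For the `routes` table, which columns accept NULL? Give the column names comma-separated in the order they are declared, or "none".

- fuel: CHECK does not forbid NULL (a CHECK constraint passes when its expression is NULL) → nullable.
- route_id: part of the PRIMARY KEY, which implies NOT NULL → not nullable.
- tracking_no: declared NOT NULL → not nullable.
- eta: no NOT NULL constraint applies → nullable.
- origin: declared NOT NULL → not nullable.
- lat: declared NOT NULL → not nullable.
- capacity: declared NOT NULL → not nullable.
- name: DEFAULT only fills an omitted column; an explicit NULL is still allowed → nullable.
- license: CHECK does not forbid NULL (a CHECK constraint passes when its expression is NULL) → nullable.

fuel, eta, name, license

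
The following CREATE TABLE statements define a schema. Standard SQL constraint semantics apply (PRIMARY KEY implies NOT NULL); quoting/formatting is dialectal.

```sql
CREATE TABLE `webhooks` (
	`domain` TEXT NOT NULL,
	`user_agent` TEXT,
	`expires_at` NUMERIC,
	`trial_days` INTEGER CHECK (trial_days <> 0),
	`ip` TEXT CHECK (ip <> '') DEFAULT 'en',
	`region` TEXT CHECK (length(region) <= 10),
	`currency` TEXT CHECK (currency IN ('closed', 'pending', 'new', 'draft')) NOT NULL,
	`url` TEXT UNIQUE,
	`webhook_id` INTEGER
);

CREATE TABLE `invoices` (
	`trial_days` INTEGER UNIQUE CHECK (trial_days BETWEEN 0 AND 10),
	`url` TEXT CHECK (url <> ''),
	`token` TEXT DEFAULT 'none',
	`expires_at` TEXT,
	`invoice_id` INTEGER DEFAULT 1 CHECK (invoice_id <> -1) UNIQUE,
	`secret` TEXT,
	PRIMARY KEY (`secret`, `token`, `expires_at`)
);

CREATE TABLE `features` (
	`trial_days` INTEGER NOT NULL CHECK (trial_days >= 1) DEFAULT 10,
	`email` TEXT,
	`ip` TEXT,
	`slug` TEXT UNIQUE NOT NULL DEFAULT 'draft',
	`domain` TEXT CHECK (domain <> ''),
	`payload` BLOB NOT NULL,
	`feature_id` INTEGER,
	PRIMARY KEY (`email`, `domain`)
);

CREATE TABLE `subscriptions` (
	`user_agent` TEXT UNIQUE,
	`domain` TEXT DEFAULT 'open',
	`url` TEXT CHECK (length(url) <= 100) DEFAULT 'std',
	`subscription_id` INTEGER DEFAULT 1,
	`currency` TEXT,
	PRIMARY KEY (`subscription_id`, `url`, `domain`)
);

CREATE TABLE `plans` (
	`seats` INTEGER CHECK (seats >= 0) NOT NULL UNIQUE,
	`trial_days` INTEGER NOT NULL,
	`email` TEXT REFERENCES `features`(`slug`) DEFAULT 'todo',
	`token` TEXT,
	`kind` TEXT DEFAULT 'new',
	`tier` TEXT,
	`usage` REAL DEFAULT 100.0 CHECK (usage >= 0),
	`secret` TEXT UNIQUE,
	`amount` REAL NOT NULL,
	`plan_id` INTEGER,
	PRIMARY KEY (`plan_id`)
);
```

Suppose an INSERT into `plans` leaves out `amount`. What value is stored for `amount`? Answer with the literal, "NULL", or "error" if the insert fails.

amount has no DEFAULT clause.
Omitting it would insert NULL, but it is declared NOT NULL, so the INSERT fails.

error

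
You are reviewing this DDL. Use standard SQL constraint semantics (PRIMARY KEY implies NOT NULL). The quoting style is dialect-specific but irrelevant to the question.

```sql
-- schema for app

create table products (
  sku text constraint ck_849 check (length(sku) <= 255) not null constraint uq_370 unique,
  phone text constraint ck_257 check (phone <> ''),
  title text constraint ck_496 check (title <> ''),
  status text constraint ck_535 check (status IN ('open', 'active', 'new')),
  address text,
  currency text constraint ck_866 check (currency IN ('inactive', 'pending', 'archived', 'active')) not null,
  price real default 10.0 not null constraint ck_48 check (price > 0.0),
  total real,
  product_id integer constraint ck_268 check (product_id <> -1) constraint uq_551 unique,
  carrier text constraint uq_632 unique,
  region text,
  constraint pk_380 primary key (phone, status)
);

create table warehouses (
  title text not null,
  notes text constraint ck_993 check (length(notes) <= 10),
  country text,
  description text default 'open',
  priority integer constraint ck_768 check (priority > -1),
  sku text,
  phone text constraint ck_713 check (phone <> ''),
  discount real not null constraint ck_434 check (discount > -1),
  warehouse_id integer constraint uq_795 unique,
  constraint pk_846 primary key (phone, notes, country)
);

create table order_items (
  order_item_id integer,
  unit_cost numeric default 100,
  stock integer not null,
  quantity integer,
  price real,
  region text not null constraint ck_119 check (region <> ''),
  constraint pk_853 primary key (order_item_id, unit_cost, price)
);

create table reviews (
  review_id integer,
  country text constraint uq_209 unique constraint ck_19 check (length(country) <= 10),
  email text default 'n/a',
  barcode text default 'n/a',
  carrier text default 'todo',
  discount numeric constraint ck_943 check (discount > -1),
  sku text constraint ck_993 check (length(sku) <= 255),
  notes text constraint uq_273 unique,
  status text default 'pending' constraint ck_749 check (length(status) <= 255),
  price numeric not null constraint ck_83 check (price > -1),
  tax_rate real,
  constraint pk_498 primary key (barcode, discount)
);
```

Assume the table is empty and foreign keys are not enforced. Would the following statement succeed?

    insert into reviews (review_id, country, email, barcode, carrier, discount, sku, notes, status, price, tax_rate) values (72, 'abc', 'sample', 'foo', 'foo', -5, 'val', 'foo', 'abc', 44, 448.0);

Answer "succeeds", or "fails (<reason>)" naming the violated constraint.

The value -5 for discount violates CHECK (discount > -1).

fails (CHECK on discount)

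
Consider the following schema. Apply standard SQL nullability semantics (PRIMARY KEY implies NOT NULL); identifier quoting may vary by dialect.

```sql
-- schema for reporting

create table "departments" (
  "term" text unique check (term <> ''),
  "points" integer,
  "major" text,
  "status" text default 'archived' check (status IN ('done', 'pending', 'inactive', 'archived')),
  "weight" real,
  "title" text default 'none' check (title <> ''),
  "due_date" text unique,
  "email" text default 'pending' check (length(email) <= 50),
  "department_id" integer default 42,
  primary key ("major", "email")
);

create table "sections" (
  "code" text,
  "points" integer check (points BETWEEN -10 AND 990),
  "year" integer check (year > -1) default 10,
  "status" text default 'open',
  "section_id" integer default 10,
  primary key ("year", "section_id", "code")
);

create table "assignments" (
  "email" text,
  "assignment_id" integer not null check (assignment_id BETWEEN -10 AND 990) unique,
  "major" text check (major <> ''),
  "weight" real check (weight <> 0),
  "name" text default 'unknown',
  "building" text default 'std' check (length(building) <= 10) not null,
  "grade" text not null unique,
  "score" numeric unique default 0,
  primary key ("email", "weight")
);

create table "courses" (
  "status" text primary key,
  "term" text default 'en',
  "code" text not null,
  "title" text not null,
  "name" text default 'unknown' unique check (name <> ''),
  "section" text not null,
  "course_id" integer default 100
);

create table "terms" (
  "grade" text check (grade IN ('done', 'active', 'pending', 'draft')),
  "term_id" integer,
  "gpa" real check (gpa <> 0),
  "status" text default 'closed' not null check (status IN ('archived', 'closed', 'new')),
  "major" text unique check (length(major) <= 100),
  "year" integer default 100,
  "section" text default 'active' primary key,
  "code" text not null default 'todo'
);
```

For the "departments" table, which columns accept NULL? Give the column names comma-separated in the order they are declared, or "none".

term, points, status, weight, title, due_date, department_id

- term: CHECK does not forbid NULL (a CHECK constraint passes when its expression is NULL) → nullable.
- points: no NOT NULL constraint applies → nullable.
- major: part of the PRIMARY KEY, which implies NOT NULL → not nullable.
- status: CHECK does not forbid NULL (a CHECK constraint passes when its expression is NULL) → nullable.
- weight: no NOT NULL constraint applies → nullable.
- title: CHECK does not forbid NULL (a CHECK constraint passes when its expression is NULL) → nullable.
- due_date: UNIQUE does not imply NOT NULL → nullable.
- email: part of the PRIMARY KEY, which implies NOT NULL → not nullable.
- department_id: DEFAULT only fills an omitted column; an explicit NULL is still allowed → nullable.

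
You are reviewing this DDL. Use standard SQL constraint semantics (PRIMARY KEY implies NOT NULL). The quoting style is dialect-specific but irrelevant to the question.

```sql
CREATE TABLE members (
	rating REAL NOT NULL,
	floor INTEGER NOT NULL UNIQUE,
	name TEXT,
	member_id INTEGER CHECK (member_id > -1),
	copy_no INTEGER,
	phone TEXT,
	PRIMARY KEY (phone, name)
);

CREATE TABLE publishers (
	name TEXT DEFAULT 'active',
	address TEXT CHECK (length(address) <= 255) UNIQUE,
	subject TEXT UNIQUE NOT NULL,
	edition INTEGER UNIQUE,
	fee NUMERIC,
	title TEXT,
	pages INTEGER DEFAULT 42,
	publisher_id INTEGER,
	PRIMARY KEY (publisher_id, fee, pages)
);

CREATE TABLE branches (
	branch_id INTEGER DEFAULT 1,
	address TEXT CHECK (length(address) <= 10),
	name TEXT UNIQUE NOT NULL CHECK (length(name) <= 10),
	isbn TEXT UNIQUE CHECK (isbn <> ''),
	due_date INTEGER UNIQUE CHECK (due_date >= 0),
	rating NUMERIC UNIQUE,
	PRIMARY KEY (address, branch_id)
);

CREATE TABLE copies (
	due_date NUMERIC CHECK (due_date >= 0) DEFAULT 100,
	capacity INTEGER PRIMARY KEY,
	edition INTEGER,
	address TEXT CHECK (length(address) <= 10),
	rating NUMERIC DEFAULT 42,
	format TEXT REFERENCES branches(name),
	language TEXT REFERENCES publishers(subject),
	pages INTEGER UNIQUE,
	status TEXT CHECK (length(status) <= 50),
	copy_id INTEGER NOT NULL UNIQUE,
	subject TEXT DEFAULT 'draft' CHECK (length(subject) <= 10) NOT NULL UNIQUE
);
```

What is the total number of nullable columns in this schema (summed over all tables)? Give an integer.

17

members: 2 nullable (member_id, copy_no — PK (phone, name) and explicit NOT NULL columns excluded).
publishers: 4 nullable (name, address, edition, title — PK (publisher_id, fee, pages) and explicit NOT NULL columns excluded).
branches: 3 nullable (isbn, due_date, rating — PK (address, branch_id) and explicit NOT NULL columns excluded).
copies: 8 nullable (due_date, edition, address, rating, format, language, pages, status — PK (capacity) and explicit NOT NULL columns excluded).
Total: 2 + 4 + 3 + 8 = 17.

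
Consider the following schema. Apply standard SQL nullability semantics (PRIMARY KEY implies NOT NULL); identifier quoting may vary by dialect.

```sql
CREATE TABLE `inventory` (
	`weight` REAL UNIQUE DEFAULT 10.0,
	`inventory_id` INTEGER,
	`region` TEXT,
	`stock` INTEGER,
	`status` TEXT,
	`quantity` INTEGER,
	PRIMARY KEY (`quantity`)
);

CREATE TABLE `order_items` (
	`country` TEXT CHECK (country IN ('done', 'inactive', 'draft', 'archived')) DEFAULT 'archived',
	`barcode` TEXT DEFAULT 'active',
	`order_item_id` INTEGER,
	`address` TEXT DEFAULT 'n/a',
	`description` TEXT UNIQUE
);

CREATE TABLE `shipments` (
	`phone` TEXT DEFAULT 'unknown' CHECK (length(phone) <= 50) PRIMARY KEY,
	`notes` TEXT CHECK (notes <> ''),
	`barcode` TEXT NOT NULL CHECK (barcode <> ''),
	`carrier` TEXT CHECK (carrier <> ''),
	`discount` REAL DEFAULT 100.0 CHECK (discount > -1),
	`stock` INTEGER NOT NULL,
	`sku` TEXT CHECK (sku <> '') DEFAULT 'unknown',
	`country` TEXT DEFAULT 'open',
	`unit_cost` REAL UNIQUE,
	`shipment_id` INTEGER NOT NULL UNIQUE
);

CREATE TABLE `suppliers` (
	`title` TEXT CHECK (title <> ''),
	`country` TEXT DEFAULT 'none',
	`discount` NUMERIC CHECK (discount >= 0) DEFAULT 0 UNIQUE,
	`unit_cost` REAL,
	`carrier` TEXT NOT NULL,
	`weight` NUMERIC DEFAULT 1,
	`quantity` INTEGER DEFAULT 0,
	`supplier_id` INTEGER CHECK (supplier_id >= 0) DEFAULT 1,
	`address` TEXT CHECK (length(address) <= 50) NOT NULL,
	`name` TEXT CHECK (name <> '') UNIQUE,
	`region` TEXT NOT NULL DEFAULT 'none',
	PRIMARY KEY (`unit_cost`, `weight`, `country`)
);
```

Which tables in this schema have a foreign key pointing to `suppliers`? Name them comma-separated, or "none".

none

No REFERENCES clause anywhere in the schema names suppliers.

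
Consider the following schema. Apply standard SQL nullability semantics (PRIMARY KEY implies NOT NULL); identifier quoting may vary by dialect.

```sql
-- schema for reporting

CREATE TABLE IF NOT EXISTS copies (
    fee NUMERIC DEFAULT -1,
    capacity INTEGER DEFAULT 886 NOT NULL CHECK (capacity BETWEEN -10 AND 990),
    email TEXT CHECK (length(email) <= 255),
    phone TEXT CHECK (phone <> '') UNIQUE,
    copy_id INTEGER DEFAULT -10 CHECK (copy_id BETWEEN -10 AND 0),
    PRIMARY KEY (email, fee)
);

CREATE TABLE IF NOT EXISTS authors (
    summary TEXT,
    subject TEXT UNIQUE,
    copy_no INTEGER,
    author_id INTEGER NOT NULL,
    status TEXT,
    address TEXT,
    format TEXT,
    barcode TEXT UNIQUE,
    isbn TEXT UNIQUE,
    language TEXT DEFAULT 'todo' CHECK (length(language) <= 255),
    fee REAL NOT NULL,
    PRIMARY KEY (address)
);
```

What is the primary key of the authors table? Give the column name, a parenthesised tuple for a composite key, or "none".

address is declared PRIMARY KEY as a table-level PRIMARY KEY clause.

address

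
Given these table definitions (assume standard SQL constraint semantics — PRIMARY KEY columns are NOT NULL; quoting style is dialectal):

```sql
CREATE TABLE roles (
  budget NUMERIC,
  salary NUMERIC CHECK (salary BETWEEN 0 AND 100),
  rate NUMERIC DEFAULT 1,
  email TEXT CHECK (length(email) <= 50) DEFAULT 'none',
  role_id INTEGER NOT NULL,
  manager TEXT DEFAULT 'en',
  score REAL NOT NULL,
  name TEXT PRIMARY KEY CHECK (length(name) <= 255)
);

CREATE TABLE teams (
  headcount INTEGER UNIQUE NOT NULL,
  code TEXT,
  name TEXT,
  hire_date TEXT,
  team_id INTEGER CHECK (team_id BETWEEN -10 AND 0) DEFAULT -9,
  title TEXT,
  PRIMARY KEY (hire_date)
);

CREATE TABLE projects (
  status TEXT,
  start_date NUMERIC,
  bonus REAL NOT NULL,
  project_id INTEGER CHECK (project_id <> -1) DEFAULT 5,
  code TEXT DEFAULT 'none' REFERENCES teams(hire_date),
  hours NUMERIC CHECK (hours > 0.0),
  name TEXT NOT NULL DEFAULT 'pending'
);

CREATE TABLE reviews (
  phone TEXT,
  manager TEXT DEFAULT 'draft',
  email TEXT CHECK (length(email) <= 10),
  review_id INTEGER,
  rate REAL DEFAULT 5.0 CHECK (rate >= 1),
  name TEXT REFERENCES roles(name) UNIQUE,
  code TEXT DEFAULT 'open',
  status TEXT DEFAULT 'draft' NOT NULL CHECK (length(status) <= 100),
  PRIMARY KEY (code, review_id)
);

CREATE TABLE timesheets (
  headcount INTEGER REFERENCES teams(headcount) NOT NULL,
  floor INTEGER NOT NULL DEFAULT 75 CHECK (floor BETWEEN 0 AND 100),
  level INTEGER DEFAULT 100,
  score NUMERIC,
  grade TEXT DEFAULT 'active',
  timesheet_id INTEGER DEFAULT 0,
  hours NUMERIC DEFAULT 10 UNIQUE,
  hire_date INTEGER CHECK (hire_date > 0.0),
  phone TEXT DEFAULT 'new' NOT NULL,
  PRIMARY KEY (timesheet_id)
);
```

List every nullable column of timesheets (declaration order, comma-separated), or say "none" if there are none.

- headcount: declared NOT NULL → not nullable.
- floor: declared NOT NULL → not nullable.
- level: DEFAULT only fills an omitted column; an explicit NULL is still allowed → nullable.
- score: no NOT NULL constraint applies → nullable.
- grade: DEFAULT only fills an omitted column; an explicit NULL is still allowed → nullable.
- timesheet_id: part of the PRIMARY KEY, which implies NOT NULL → not nullable.
- hours: UNIQUE does not imply NOT NULL → nullable.
- hire_date: CHECK does not forbid NULL (a CHECK constraint passes when its expression is NULL) → nullable.
- phone: declared NOT NULL → not nullable.

level, score, grade, hours, hire_date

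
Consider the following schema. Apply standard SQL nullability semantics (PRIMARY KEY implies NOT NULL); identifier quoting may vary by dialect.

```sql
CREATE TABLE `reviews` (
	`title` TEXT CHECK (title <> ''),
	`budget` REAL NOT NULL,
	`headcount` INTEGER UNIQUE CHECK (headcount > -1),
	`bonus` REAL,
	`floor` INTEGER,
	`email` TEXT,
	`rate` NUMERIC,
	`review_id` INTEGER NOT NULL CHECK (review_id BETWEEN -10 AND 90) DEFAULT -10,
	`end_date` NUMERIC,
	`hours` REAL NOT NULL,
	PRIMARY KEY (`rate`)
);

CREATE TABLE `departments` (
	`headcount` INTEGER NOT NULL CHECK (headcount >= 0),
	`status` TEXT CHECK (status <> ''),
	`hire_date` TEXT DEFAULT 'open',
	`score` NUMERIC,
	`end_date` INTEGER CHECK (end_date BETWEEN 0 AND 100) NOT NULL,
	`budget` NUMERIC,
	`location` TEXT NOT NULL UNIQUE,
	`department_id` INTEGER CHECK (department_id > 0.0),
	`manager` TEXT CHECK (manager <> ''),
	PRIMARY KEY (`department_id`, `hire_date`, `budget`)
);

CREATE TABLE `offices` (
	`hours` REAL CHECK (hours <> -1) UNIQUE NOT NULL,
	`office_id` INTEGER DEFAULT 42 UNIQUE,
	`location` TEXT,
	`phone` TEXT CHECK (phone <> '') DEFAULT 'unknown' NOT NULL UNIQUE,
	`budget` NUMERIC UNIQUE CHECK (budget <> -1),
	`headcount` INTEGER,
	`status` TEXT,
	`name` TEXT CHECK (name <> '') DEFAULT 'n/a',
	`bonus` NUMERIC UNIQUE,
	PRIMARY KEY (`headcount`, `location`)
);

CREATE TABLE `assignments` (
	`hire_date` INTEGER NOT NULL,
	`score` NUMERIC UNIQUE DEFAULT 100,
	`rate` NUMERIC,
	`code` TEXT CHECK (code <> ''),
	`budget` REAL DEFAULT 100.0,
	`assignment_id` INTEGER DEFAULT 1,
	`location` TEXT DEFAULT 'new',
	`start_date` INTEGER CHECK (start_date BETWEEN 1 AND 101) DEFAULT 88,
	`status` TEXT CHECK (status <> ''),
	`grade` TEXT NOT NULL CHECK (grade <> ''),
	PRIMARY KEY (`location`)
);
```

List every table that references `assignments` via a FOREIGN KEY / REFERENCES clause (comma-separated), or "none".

No REFERENCES clause anywhere in the schema names assignments.

none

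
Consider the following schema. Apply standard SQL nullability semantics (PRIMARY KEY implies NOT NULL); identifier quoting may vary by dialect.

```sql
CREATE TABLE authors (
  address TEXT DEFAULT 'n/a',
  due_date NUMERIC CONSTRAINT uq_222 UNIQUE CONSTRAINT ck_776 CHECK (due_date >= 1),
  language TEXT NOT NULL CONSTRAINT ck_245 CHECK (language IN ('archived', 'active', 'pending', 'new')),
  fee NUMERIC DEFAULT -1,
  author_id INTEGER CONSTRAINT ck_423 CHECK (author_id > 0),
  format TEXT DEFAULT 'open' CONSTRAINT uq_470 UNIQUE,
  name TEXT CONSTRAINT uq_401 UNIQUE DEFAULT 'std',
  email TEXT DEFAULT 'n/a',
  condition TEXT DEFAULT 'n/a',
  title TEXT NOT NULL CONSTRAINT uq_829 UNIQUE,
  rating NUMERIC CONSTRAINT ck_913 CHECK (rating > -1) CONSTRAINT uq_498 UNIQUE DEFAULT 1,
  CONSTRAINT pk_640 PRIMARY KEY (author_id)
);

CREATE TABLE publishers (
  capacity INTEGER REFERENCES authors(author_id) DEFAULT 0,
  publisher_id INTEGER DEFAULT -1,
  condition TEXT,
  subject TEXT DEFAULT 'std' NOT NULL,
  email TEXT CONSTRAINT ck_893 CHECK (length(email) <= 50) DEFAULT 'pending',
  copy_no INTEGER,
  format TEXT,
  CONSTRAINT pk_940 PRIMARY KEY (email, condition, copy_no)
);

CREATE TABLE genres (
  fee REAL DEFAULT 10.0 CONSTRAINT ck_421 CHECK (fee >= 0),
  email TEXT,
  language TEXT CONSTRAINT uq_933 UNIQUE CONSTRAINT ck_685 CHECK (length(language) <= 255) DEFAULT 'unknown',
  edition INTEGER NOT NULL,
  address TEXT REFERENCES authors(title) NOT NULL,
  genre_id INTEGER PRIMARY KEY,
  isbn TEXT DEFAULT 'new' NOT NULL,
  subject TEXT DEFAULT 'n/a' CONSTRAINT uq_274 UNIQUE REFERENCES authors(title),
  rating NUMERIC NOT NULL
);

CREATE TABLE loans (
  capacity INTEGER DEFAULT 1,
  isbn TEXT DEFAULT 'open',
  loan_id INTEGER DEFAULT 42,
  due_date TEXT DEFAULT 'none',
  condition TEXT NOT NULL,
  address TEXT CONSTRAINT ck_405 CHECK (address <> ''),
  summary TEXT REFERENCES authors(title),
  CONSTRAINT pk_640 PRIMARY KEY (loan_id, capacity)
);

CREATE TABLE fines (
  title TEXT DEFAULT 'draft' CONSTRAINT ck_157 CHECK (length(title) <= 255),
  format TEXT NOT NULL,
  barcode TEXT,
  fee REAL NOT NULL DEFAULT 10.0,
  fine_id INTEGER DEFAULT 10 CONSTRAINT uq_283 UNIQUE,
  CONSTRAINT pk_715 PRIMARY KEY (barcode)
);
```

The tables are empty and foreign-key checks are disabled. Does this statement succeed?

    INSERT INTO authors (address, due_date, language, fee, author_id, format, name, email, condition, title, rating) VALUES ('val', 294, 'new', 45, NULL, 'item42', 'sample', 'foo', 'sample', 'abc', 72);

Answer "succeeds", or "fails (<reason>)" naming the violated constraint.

fails (NOT NULL on author_id)

author_id is explicitly set to NULL, but author_id is part of the PRIMARY KEY (implied NOT NULL).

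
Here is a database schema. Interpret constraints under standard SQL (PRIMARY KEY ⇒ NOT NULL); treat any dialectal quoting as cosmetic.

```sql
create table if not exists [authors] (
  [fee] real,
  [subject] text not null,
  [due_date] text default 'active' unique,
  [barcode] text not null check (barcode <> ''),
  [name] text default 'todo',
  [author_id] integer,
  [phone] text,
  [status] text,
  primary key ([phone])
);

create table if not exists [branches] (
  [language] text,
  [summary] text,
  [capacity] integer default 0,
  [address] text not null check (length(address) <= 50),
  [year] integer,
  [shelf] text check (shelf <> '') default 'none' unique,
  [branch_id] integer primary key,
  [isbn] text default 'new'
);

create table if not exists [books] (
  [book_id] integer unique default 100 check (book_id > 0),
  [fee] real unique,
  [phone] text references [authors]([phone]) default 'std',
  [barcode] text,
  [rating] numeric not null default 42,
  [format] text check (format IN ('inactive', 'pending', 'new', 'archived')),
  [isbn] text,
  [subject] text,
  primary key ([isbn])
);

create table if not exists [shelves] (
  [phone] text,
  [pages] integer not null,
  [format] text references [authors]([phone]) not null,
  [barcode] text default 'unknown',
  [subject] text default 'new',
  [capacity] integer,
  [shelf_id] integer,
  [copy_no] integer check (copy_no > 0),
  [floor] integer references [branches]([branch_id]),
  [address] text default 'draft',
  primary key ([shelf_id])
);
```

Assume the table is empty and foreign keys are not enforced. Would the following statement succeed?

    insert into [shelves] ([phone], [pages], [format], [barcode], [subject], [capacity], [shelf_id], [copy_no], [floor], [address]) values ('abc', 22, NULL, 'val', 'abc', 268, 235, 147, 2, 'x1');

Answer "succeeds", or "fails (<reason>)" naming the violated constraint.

format is explicitly set to NULL, but format is declared NOT NULL.

fails (NOT NULL on format)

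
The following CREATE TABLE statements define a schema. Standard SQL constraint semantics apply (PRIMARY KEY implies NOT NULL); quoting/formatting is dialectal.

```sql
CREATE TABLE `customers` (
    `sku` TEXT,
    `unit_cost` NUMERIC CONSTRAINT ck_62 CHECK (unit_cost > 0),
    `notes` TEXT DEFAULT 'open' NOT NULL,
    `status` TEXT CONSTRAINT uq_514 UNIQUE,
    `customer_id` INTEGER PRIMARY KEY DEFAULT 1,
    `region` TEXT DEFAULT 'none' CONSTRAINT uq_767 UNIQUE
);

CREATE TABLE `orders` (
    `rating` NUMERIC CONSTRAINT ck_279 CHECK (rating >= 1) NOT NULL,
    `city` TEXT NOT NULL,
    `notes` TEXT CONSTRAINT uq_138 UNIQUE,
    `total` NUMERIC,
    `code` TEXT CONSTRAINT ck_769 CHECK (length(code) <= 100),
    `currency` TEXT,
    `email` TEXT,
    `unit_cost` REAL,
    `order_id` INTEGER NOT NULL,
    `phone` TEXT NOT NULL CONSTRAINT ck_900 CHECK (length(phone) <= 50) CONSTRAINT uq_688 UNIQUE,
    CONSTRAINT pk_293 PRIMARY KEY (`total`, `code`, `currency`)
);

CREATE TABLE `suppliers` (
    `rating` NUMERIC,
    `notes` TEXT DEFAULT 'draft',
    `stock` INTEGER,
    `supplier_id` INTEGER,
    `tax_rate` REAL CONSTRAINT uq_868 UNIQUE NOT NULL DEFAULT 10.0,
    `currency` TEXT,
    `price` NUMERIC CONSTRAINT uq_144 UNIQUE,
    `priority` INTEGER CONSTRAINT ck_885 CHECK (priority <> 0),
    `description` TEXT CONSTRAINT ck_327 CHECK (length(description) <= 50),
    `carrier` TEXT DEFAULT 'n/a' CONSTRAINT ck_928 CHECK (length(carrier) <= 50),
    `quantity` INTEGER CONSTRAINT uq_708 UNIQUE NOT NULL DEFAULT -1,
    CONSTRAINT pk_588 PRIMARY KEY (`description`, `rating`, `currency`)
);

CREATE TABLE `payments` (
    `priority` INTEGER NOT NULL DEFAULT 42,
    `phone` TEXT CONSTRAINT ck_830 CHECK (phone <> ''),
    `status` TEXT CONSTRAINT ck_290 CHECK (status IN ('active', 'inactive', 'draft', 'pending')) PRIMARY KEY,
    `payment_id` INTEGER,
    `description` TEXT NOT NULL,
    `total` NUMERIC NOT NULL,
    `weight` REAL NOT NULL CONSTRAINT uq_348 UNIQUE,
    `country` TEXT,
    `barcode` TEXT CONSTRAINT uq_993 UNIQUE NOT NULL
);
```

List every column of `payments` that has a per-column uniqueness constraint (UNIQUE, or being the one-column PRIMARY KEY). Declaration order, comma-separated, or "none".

status, weight, barcode

- priority: no UNIQUE or single-column PK constraint.
- phone: no UNIQUE or single-column PK constraint.
- status: single-column PRIMARY KEY → unique.
- payment_id: no UNIQUE or single-column PK constraint.
- description: no UNIQUE or single-column PK constraint.
- total: no UNIQUE or single-column PK constraint.
- weight: declared UNIQUE → unique.
- country: no UNIQUE or single-column PK constraint.
- barcode: declared UNIQUE → unique.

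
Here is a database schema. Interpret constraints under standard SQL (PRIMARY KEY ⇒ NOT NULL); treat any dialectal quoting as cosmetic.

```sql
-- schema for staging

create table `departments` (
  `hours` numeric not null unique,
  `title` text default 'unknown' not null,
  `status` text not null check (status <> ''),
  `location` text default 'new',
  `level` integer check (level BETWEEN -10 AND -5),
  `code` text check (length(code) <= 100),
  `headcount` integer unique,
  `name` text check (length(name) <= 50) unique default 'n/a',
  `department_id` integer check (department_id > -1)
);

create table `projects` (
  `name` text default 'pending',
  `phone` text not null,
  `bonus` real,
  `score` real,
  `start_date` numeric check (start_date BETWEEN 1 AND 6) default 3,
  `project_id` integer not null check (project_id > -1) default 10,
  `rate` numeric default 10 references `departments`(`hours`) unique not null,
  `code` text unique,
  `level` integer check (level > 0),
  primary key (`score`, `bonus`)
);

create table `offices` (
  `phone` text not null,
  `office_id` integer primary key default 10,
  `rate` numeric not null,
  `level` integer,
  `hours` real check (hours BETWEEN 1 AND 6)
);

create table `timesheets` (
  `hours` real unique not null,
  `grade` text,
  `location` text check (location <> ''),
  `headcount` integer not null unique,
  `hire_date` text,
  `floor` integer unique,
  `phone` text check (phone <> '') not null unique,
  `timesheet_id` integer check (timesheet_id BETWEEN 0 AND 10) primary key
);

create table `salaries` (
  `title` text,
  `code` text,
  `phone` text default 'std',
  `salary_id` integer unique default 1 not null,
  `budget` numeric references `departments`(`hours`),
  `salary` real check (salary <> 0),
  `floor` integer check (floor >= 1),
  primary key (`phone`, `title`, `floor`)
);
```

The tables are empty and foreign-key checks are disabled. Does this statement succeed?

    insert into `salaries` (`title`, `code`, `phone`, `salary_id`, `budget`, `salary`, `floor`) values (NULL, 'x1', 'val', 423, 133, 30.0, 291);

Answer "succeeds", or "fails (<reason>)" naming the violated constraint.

title is explicitly set to NULL, but title is part of the PRIMARY KEY (implied NOT NULL).

fails (NOT NULL on title)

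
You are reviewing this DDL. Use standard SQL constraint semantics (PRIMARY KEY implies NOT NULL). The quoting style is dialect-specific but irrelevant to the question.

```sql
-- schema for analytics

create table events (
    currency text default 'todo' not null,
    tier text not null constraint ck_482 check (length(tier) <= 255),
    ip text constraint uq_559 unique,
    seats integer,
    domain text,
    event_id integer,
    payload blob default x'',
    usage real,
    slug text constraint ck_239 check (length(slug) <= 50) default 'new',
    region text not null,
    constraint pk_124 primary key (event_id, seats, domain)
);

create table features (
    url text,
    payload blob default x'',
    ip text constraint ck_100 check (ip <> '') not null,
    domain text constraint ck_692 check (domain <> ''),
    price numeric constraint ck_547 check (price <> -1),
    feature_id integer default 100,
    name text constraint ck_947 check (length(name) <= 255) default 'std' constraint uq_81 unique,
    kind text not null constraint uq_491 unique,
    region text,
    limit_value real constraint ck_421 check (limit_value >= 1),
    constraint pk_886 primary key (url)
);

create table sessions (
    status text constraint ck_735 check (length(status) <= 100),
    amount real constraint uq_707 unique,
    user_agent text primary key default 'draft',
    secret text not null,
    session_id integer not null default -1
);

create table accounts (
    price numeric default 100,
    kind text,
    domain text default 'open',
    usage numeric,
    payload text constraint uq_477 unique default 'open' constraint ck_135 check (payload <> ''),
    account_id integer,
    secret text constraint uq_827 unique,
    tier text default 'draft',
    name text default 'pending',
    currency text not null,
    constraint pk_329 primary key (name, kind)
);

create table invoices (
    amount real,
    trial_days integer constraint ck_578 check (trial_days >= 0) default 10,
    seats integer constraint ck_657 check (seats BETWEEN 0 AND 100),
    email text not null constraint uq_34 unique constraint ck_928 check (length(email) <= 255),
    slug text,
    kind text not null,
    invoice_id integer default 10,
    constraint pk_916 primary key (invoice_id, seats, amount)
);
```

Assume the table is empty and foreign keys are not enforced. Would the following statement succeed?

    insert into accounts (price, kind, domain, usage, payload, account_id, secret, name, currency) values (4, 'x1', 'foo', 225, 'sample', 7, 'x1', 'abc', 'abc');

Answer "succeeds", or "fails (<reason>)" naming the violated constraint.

succeeds

NOT NULL columns: currency is supplied; kind is supplied; name is supplied.
CHECK constraints: 'sample' satisfies (payload <> '').
No constraint is violated.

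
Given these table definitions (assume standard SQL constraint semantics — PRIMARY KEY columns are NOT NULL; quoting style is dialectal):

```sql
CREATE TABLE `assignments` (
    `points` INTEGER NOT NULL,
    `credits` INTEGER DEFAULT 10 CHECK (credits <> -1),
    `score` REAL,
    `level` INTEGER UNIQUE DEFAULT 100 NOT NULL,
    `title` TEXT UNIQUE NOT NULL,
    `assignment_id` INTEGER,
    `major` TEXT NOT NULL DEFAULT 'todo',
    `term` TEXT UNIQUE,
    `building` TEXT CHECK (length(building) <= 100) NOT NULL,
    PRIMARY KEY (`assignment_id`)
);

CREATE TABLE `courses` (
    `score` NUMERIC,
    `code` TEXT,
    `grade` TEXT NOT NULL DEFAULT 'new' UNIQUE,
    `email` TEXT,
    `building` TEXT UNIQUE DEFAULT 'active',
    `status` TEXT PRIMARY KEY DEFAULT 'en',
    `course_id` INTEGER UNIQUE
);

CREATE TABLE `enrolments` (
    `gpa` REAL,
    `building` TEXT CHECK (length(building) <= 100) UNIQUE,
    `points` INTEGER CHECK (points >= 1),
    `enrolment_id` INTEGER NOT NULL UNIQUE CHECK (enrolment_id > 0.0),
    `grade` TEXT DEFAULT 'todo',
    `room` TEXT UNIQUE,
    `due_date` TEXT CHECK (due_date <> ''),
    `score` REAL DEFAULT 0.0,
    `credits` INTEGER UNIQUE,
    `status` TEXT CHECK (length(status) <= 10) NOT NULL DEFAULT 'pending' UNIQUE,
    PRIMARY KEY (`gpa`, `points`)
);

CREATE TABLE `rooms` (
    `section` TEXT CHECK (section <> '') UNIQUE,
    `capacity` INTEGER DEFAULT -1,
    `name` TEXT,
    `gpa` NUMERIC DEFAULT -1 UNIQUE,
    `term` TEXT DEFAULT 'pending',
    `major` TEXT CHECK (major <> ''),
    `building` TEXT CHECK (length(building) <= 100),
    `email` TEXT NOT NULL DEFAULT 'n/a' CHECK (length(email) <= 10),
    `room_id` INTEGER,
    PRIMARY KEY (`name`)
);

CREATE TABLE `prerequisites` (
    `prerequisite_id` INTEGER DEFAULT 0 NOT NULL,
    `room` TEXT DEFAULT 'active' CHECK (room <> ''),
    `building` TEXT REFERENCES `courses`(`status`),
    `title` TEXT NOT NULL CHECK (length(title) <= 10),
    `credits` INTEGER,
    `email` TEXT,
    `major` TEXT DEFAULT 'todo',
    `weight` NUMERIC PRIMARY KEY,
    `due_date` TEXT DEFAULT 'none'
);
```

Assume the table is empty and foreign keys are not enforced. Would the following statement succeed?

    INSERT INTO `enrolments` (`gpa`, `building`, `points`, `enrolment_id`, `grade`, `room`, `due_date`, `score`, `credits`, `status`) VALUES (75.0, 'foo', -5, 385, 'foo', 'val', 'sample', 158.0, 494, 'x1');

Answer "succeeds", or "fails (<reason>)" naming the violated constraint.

fails (CHECK on points)

The value -5 for points violates CHECK (points >= 1).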